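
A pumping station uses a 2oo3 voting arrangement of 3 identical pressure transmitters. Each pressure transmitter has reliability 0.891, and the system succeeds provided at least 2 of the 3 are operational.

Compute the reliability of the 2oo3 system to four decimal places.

0.9669

R = Σ_{i=2}^{3} C(3,i) p^i (1−p)^{3−i} with p = 0.891
C(3,2)·0.891^2·0.109^1 = 0.259599
C(3,3)·0.891^3·0.109^0 = 0.707348
Sum = 0.9669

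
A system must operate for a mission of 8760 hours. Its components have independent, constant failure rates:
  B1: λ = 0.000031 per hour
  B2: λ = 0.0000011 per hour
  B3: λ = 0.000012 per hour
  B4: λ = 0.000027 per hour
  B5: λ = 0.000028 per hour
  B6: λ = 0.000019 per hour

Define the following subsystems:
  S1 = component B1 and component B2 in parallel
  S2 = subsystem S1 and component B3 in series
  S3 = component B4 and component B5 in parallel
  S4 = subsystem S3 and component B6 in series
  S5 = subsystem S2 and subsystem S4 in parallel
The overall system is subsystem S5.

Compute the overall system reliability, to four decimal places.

R(B1) = exp(−0.000031 × 8760) = 0.762190
R(B2) = exp(−0.0000011 × 8760) = 0.990410
R(B3) = exp(−0.000012 × 8760) = 0.900216
R(B4) = exp(−0.000027 × 8760) = 0.789370
R(B5) = exp(−0.000028 × 8760) = 0.782485
R(B6) = exp(−0.000019 × 8760) = 0.846674
Parallel (B1 and B2): 1 − (1 − 0.762190)(1 − 0.990410) = 0.997719
Series ([0.997719] and B3): 0.997719 × 0.900216 = 0.898163
Parallel (B4 and B5): 1 − (1 − 0.789370)(1 − 0.782485) = 0.954185
Series ([0.954185] and B6): 0.954185 × 0.846674 = 0.807884
Parallel ([0.898163] and [0.807884]): 1 − (1 − 0.898163)(1 − 0.807884) = 0.9804

0.9804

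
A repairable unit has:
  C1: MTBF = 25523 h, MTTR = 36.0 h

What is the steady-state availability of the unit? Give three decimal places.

A(C1) = MTBF/(MTBF+MTTR) = 25523/(25523+36.0) = 0.999

0.999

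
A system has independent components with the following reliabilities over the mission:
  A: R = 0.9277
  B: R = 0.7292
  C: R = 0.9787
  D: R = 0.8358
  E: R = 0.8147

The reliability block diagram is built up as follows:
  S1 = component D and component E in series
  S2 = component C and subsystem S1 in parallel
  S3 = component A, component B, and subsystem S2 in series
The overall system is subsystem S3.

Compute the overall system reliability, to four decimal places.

0.6719

Series (D and E): 0.835800 × 0.814700 = 0.680926
Parallel (C and [0.680926]): 1 − (1 − 0.978700)(1 − 0.680926) = 0.993204
Series (A, B, and [0.993204]): 0.927700 × 0.729200 × 0.993204 = 0.6719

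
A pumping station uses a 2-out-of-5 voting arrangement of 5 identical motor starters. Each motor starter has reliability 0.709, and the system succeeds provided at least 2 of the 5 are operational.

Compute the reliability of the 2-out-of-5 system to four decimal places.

0.9725

R = Σ_{i=2}^{5} C(5,i) p^i (1−p)^{5−i} with p = 0.709
C(5,2)·0.709^2·0.291^3 = 0.123872
C(5,3)·0.709^3·0.291^2 = 0.301804
C(5,4)·0.709^4·0.291^1 = 0.367661
C(5,5)·0.709^5·0.291^0 = 0.179156
Sum = 0.9725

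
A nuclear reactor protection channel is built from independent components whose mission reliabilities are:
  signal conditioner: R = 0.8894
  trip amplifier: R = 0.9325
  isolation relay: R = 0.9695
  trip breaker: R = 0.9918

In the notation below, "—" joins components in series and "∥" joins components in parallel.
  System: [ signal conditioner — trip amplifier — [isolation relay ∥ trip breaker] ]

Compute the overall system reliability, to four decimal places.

Parallel (isolation relay and trip breaker): 1 − (1 − 0.969500)(1 − 0.991800) = 0.999750
Series (signal conditioner, trip amplifier, and [0.999750]): 0.889400 × 0.932500 × 0.999750 = 0.8292

0.8292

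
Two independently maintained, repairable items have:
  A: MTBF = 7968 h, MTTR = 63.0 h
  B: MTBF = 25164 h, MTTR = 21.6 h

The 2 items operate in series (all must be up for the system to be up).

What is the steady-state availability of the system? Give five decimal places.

0.99130

A(A) = MTBF/(MTBF+MTTR) = 7968/(7968+63.0) = 0.992155
A(B) = MTBF/(MTBF+MTTR) = 25164/(25164+21.6) = 0.999142
Series availability: 0.992155 × 0.999142 = 0.99130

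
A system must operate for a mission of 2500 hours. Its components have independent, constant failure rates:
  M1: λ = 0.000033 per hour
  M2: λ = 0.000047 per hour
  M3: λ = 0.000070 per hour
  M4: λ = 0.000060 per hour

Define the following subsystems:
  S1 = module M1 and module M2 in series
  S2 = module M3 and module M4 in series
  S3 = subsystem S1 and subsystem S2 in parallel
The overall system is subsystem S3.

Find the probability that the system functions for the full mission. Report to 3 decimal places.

0.950

R(M1) = exp(−0.000033 × 2500) = 0.92081
R(M2) = exp(−0.000047 × 2500) = 0.88914
R(M3) = exp(−0.000070 × 2500) = 0.83946
R(M4) = exp(−0.000060 × 2500) = 0.86071
Series (M1 and M2): 0.92081 × 0.88914 = 0.81873
Series (M3 and M4): 0.83946 × 0.86071 = 0.72253
Parallel ([0.81873] and [0.72253]): 1 − (1 − 0.81873)(1 − 0.72253) = 0.950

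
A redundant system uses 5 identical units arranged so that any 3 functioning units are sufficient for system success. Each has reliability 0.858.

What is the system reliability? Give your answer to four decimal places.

R = Σ_{i=3}^{5} C(5,i) p^i (1−p)^{5−i} with p = 0.858
C(5,3)·0.858^3·0.142^2 = 0.127362
C(5,4)·0.858^4·0.142^1 = 0.384776
C(5,5)·0.858^5·0.142^0 = 0.464982
Sum = 0.9771

0.9771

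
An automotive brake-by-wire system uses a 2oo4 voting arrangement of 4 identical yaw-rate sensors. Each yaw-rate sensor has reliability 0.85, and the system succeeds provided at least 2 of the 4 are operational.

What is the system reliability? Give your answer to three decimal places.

R = Σ_{i=2}^{4} C(4,i) p^i (1−p)^{4−i} with p = 0.85
C(4,2)·0.85^2·0.15^2 = 0.09754
C(4,3)·0.85^3·0.15^1 = 0.36848
C(4,4)·0.85^4·0.15^0 = 0.52201
Sum = 0.988

0.988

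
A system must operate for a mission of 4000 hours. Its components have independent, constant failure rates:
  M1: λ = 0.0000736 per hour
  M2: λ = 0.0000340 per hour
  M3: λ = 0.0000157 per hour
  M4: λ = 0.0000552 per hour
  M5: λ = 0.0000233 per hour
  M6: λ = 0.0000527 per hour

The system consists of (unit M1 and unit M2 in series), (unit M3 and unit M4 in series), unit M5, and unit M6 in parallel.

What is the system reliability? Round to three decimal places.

0.999

R(M1) = exp(−0.0000736 × 4000) = 0.74498
R(M2) = exp(−0.0000340 × 4000) = 0.87284
R(M3) = exp(−0.0000157 × 4000) = 0.93913
R(M4) = exp(−0.0000552 × 4000) = 0.80188
R(M5) = exp(−0.0000233 × 4000) = 0.91101
R(M6) = exp(−0.0000527 × 4000) = 0.80994
Series (M1 and M2): 0.74498 × 0.87284 = 0.65025
Series (M3 and M4): 0.93913 × 0.80188 = 0.75307
Parallel ([0.65025], [0.75307], M5, and M6): 1 − (1 − 0.65025)(1 − 0.75307)(1 − 0.91101)(1 − 0.80994) = 0.999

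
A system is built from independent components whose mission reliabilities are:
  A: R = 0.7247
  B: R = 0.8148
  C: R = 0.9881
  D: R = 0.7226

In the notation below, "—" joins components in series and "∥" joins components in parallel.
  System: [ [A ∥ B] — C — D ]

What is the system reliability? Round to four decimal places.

Parallel (A and B): 1 − (1 − 0.724700)(1 − 0.814800) = 0.949014
Series ([0.949014], C, and D): 0.949014 × 0.988100 × 0.722600 = 0.6776

0.6776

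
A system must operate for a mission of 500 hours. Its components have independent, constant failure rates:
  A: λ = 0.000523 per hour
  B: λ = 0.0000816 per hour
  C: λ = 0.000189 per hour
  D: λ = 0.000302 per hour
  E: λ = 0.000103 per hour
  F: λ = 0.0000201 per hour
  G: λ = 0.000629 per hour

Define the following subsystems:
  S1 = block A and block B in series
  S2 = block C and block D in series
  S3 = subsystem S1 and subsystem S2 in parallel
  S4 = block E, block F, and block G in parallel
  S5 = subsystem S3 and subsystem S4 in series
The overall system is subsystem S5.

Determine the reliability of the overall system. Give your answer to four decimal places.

R(A) = exp(−0.000523 × 500) = 0.769896
R(B) = exp(−0.0000816 × 500) = 0.960021
R(C) = exp(−0.000189 × 500) = 0.909828
R(D) = exp(−0.000302 × 500) = 0.859848
R(E) = exp(−0.000103 × 500) = 0.949804
R(F) = exp(−0.0000201 × 500) = 0.990000
R(G) = exp(−0.000629 × 500) = 0.730154
Series (A and B): 0.769896 × 0.960021 = 0.739116
Series (C and D): 0.909828 × 0.859848 = 0.782314
Parallel ([0.739116] and [0.782314]): 1 − (1 − 0.739116)(1 − 0.782314) = 0.943209
Parallel (E, F, and G): 1 − (1 − 0.949804)(1 − 0.990000)(1 − 0.730154) = 0.999865
Series ([0.943209] and [0.999865]): 0.943209 × 0.999865 = 0.9431

0.9431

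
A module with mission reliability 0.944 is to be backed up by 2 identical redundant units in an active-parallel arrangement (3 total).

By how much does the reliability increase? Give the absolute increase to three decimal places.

R_before = 0.944
R_after = 1 − (1 − 0.944)^3 = 1.000
ΔR = 1.000 − 0.944 = 0.056

0.056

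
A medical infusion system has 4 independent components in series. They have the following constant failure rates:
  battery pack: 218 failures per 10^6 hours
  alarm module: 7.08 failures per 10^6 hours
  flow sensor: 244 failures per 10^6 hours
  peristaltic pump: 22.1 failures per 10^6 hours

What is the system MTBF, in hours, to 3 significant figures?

Series of exponential components: λ_sys = Σ λ_i
λ_sys = 0.000218 + 0.00000708 + 0.000244 + 0.0000221 = 4.9118e-04 /h
MTBF = 1 / λ_sys = 2040 h

2040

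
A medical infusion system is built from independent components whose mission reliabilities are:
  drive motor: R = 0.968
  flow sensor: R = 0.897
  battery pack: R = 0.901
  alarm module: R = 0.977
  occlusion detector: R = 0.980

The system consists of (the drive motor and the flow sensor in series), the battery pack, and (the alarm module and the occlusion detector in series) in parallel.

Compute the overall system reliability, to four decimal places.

Series (drive motor and flow sensor): 0.968000 × 0.897000 = 0.868296
Series (alarm module and occlusion detector): 0.977000 × 0.980000 = 0.957460
Parallel ([0.868296], battery pack, and [0.957460]): 1 − (1 − 0.868296)(1 − 0.901000)(1 − 0.957460) = 0.9994

0.9994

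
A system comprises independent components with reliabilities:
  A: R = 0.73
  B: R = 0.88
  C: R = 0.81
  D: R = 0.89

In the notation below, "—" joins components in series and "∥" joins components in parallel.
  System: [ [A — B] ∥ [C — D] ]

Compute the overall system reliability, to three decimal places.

Series (A and B): 0.73000 × 0.88000 = 0.64240
Series (C and D): 0.81000 × 0.89000 = 0.72090
Parallel ([0.64240] and [0.72090]): 1 − (1 − 0.64240)(1 − 0.72090) = 0.900

0.900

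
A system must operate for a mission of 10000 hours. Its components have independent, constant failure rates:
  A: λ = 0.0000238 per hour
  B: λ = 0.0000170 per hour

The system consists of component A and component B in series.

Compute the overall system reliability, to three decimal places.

R(A) = exp(−0.0000238 × 10000) = 0.78820
R(B) = exp(−0.0000170 × 10000) = 0.84366
Series (A and B): 0.78820 × 0.84366 = 0.665

0.665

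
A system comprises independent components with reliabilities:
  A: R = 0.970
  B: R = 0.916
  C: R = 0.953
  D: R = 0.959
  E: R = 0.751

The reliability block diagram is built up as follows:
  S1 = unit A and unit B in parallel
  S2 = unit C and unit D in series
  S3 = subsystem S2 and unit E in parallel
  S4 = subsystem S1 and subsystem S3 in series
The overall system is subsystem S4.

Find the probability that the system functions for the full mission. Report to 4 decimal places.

0.9761

Parallel (A and B): 1 − (1 − 0.970000)(1 − 0.916000) = 0.997480
Series (C and D): 0.953000 × 0.959000 = 0.913927
Parallel ([0.913927] and E): 1 − (1 − 0.913927)(1 − 0.751000) = 0.978568
Series ([0.997480] and [0.978568]): 0.997480 × 0.978568 = 0.9761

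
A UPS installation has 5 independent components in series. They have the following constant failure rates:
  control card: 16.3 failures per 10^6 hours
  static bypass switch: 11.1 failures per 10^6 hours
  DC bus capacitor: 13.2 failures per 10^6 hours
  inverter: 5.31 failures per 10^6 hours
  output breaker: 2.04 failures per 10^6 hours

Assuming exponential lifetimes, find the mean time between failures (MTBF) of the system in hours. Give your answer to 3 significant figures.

20900

Series of exponential components: λ_sys = Σ λ_i
λ_sys = 0.0000163 + 0.0000111 + 0.0000132 + 0.00000531 + 0.00000204 = 4.7950e-05 /h
MTBF = 1 / λ_sys = 20900 h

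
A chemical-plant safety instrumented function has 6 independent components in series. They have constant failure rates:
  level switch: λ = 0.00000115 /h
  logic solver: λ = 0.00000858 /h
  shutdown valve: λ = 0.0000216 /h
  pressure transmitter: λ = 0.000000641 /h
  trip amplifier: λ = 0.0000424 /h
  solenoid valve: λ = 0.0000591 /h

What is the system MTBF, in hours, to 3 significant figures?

Series of exponential components: λ_sys = Σ λ_i
λ_sys = 0.00000115 + 0.00000858 + 0.0000216 + 0.000000641 + 0.0000424 + 0.0000591 = 1.3347e-04 /h
MTBF = 1 / λ_sys = 7490 h

7490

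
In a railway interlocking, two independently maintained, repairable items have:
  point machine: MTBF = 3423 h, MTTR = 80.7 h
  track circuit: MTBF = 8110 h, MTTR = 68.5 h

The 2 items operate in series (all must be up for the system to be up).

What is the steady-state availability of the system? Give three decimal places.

A(point machine) = MTBF/(MTBF+MTTR) = 3423/(3423+80.7) = 0.976967
A(track circuit) = MTBF/(MTBF+MTTR) = 8110/(8110+68.5) = 0.991624
Series availability: 0.976967 × 0.991624 = 0.969

0.969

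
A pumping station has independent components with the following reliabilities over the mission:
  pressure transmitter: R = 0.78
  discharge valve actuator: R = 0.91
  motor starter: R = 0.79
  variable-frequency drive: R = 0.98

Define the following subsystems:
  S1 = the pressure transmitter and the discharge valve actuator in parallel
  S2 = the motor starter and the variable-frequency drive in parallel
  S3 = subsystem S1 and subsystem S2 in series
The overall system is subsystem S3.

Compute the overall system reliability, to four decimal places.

0.9761

Parallel (pressure transmitter and discharge valve actuator): 1 − (1 − 0.780000)(1 − 0.910000) = 0.980200
Parallel (motor starter and variable-frequency drive): 1 − (1 − 0.790000)(1 − 0.980000) = 0.995800
Series ([0.980200] and [0.995800]): 0.980200 × 0.995800 = 0.9761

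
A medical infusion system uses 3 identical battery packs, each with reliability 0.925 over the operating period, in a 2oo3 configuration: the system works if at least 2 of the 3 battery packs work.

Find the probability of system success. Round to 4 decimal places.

0.9840

R = Σ_{i=2}^{3} C(3,i) p^i (1−p)^{3−i} with p = 0.925
C(3,2)·0.925^2·0.075^1 = 0.192516
C(3,3)·0.925^3·0.075^0 = 0.791453
Sum = 0.9840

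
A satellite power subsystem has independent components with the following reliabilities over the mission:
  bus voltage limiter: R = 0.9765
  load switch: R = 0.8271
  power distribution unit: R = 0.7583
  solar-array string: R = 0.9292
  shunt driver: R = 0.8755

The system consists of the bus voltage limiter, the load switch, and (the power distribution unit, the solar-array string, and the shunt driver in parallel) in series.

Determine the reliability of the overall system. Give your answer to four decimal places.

Parallel (power distribution unit, solar-array string, and shunt driver): 1 − (1 − 0.758300)(1 − 0.929200)(1 − 0.875500) = 0.997870
Series (bus voltage limiter, load switch, and [0.997870]): 0.976500 × 0.827100 × 0.997870 = 0.8059

0.8059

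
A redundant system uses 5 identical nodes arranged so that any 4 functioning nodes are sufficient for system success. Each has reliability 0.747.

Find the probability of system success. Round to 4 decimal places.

R = Σ_{i=4}^{5} C(5,i) p^i (1−p)^{5−i} with p = 0.747
C(5,4)·0.747^4·0.253^1 = 0.393888
C(5,5)·0.747^5·0.253^0 = 0.232596
Sum = 0.6265

0.6265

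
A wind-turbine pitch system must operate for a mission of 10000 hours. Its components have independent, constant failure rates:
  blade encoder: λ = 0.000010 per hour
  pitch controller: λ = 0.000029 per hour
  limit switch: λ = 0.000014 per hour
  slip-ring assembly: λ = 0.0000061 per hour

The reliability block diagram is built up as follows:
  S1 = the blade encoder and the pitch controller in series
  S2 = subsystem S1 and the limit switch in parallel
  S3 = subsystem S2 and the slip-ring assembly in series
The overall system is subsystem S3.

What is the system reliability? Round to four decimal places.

0.9011

R(blade encoder) = exp(−0.000010 × 10000) = 0.904837
R(pitch controller) = exp(−0.000029 × 10000) = 0.748264
R(limit switch) = exp(−0.000014 × 10000) = 0.869358
R(slip-ring assembly) = exp(−0.0000061 × 10000) = 0.940823
Series (blade encoder and pitch controller): 0.904837 × 0.748264 = 0.677057
Parallel ([0.677057] and limit switch): 1 − (1 − 0.677057)(1 − 0.869358) = 0.957810
Series ([0.957810] and slip-ring assembly): 0.957810 × 0.940823 = 0.9011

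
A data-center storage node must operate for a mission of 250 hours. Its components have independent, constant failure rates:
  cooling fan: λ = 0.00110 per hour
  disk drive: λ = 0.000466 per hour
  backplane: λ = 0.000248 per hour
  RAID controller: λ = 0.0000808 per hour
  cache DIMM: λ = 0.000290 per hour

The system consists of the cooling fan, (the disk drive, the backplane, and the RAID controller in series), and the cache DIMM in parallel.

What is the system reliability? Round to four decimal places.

0.9970

R(cooling fan) = exp(−0.00110 × 250) = 0.759572
R(disk drive) = exp(−0.000466 × 250) = 0.890030
R(backplane) = exp(−0.000248 × 250) = 0.939883
R(RAID controller) = exp(−0.0000808 × 250) = 0.980003
R(cache DIMM) = exp(−0.000290 × 250) = 0.930066
Series (disk drive, backplane, and RAID controller): 0.890030 × 0.939883 × 0.980003 = 0.819796
Parallel (cooling fan, [0.819796], and cache DIMM): 1 − (1 − 0.759572)(1 − 0.819796)(1 − 0.930066) = 0.9970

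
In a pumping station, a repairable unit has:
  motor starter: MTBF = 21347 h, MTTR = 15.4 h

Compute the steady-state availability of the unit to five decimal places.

A(motor starter) = MTBF/(MTBF+MTTR) = 21347/(21347+15.4) = 0.99928

0.99928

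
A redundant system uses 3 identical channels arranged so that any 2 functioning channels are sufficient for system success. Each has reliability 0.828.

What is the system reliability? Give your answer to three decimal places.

R = Σ_{i=2}^{3} C(3,i) p^i (1−p)^{3−i} with p = 0.828
C(3,2)·0.828^2·0.172^1 = 0.35376
C(3,3)·0.828^3·0.172^0 = 0.56766
Sum = 0.921

0.921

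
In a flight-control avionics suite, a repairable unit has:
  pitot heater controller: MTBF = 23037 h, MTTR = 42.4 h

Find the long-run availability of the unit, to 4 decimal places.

0.9982

A(pitot heater controller) = MTBF/(MTBF+MTTR) = 23037/(23037+42.4) = 0.9982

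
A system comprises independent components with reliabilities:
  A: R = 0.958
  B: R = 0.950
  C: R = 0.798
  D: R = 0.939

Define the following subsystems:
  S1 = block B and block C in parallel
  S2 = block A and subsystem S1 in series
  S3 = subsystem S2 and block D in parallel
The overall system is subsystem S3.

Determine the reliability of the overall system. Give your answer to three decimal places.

Parallel (B and C): 1 − (1 − 0.95000)(1 − 0.79800) = 0.98990
Series (A and [0.98990]): 0.95800 × 0.98990 = 0.94832
Parallel ([0.94832] and D): 1 − (1 − 0.94832)(1 − 0.93900) = 0.997

0.997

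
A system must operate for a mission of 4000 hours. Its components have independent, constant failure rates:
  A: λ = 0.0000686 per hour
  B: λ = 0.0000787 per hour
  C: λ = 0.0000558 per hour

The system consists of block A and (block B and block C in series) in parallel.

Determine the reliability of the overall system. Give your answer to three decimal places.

0.900

R(A) = exp(−0.0000686 × 4000) = 0.76003
R(B) = exp(−0.0000787 × 4000) = 0.72993
R(C) = exp(−0.0000558 × 4000) = 0.79995
Series (B and C): 0.72993 × 0.79995 = 0.58391
Parallel (A and [0.58391]): 1 − (1 − 0.76003)(1 − 0.58391) = 0.900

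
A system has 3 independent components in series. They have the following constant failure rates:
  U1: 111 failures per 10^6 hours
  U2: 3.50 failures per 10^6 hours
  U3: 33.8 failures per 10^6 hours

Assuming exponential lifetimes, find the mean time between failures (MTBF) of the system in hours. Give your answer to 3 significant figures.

Series of exponential components: λ_sys = Σ λ_i
λ_sys = 0.000111 + 0.00000350 + 0.0000338 = 1.4830e-04 /h
MTBF = 1 / λ_sys = 6740 h

6740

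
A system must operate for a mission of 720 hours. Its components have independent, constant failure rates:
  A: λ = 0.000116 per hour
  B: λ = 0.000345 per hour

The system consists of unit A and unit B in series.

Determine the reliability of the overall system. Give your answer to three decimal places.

0.718

R(A) = exp(−0.000116 × 720) = 0.91987
R(B) = exp(−0.000345 × 720) = 0.78005
Series (A and B): 0.91987 × 0.78005 = 0.718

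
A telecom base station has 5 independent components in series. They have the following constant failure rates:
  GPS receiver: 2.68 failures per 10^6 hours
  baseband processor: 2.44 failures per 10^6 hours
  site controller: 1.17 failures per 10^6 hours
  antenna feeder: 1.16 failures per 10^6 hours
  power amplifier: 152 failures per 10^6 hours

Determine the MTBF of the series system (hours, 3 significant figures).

Series of exponential components: λ_sys = Σ λ_i
λ_sys = 0.00000268 + 0.00000244 + 0.00000117 + 0.00000116 + 0.000152 = 1.5945e-04 /h
MTBF = 1 / λ_sys = 6270 h

6270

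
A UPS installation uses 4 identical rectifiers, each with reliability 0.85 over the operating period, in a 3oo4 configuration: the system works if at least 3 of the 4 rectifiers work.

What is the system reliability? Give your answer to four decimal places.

R = Σ_{i=3}^{4} C(4,i) p^i (1−p)^{4−i} with p = 0.85
C(4,3)·0.85^3·0.15^1 = 0.368475
C(4,4)·0.85^4·0.15^0 = 0.522006
Sum = 0.8905

0.8905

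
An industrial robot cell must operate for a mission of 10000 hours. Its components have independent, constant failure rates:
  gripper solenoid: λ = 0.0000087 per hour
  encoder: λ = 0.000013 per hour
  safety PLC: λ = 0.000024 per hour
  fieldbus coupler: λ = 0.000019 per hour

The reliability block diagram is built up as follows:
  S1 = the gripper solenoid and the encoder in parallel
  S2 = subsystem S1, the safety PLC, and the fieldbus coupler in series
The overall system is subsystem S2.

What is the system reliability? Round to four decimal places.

R(gripper solenoid) = exp(−0.0000087 × 10000) = 0.916677
R(encoder) = exp(−0.000013 × 10000) = 0.878095
R(safety PLC) = exp(−0.000024 × 10000) = 0.786628
R(fieldbus coupler) = exp(−0.000019 × 10000) = 0.826959
Parallel (gripper solenoid and encoder): 1 − (1 − 0.916677)(1 − 0.878095) = 0.989843
Series ([0.989843], safety PLC, and fieldbus coupler): 0.989843 × 0.786628 × 0.826959 = 0.6439

0.6439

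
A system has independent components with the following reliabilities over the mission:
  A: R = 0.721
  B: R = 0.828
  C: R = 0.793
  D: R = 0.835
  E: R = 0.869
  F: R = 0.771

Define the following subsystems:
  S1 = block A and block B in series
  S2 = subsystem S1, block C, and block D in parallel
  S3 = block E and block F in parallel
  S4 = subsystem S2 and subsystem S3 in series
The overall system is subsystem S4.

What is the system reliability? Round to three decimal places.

Series (A and B): 0.72100 × 0.82800 = 0.59699
Parallel ([0.59699], C, and D): 1 − (1 − 0.59699)(1 − 0.79300)(1 − 0.83500) = 0.98624
Parallel (E and F): 1 − (1 − 0.86900)(1 − 0.77100) = 0.97000
Series ([0.98624] and [0.97000]): 0.98624 × 0.97000 = 0.957

0.957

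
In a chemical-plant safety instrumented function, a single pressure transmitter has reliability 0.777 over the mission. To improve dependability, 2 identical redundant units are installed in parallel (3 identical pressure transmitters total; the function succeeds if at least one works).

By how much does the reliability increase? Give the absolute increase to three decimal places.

0.212

R_before = 0.777
R_after = 1 − (1 − 0.777)^3 = 0.989
ΔR = 0.989 − 0.777 = 0.212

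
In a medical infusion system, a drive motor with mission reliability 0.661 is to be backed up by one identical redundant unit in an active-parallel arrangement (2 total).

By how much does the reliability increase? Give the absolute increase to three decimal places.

0.224

R_before = 0.661
R_after = 1 − (1 − 0.661)^2 = 0.885
ΔR = 0.885 − 0.661 = 0.224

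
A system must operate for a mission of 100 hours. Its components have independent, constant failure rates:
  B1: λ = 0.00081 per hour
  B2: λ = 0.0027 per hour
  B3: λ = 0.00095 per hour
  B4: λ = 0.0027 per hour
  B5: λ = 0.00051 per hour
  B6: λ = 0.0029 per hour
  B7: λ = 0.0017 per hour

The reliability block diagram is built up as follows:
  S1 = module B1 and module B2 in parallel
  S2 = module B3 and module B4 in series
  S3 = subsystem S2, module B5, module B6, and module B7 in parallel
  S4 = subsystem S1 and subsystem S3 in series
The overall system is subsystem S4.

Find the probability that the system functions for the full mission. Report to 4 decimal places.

R(B1) = exp(−0.00081 × 100) = 0.922194
R(B2) = exp(−0.0027 × 100) = 0.763379
R(B3) = exp(−0.00095 × 100) = 0.909373
R(B4) = exp(−0.0027 × 100) = 0.763379
R(B5) = exp(−0.00051 × 100) = 0.950279
R(B6) = exp(−0.0029 × 100) = 0.748264
R(B7) = exp(−0.0017 × 100) = 0.843665
Parallel (B1 and B2): 1 − (1 − 0.922194)(1 − 0.763379) = 0.981589
Series (B3 and B4): 0.909373 × 0.763379 = 0.694196
Parallel ([0.694196], B5, B6, and B7): 1 − (1 − 0.694196)(1 − 0.950279)(1 − 0.748264)(1 − 0.843665) = 0.999402
Series ([0.981589] and [0.999402]): 0.981589 × 0.999402 = 0.9810

0.9810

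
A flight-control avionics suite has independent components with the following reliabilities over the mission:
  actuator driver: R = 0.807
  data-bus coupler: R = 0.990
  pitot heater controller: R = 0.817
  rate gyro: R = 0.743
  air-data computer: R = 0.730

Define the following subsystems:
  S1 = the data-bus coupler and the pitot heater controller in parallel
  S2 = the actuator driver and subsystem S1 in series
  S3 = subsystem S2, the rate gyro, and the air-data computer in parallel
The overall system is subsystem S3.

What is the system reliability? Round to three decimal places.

Parallel (data-bus coupler and pitot heater controller): 1 − (1 − 0.99000)(1 − 0.81700) = 0.99817
Series (actuator driver and [0.99817]): 0.80700 × 0.99817 = 0.80552
Parallel ([0.80552], rate gyro, and air-data computer): 1 − (1 − 0.80552)(1 − 0.74300)(1 − 0.73000) = 0.987

0.987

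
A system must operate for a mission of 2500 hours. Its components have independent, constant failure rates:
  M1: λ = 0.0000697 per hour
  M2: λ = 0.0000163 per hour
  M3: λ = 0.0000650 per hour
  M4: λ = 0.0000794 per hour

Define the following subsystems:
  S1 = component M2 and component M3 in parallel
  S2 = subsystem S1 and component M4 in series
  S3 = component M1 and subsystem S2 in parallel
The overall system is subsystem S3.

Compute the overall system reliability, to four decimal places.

0.9704

R(M1) = exp(−0.0000697 × 2500) = 0.840087
R(M2) = exp(−0.0000163 × 2500) = 0.960069
R(M3) = exp(−0.0000650 × 2500) = 0.850016
R(M4) = exp(−0.0000794 × 2500) = 0.819960
Parallel (M2 and M3): 1 − (1 − 0.960069)(1 − 0.850016) = 0.994011
Series ([0.994011] and M4): 0.994011 × 0.819960 = 0.815049
Parallel (M1 and [0.815049]): 1 − (1 − 0.840087)(1 − 0.815049) = 0.9704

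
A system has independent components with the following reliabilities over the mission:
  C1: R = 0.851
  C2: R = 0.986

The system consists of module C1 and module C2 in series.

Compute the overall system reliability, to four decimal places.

0.8391

Series (C1 and C2): 0.851000 × 0.986000 = 0.8391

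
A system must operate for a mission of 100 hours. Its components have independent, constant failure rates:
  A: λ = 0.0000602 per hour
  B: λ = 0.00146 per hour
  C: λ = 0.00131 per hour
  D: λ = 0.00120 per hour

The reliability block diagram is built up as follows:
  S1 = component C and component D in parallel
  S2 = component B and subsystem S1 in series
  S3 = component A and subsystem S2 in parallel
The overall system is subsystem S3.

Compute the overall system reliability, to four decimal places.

R(A) = exp(−0.0000602 × 100) = 0.993998
R(B) = exp(−0.00146 × 100) = 0.864158
R(C) = exp(−0.00131 × 100) = 0.877218
R(D) = exp(−0.00120 × 100) = 0.886920
Parallel (C and D): 1 − (1 − 0.877218)(1 − 0.886920) = 0.986116
Series (B and [0.986116]): 0.864158 × 0.986116 = 0.852160
Parallel (A and [0.852160]): 1 − (1 − 0.993998)(1 − 0.852160) = 0.9991

0.9991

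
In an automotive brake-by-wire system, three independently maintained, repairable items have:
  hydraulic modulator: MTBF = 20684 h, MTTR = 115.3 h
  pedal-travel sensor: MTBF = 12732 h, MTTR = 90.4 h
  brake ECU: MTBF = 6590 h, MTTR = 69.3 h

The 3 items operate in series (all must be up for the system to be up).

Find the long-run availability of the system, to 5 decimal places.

0.97717

A(hydraulic modulator) = MTBF/(MTBF+MTTR) = 20684/(20684+115.3) = 0.994457
A(pedal-travel sensor) = MTBF/(MTBF+MTTR) = 12732/(12732+90.4) = 0.992950
A(brake ECU) = MTBF/(MTBF+MTTR) = 6590/(6590+69.3) = 0.989594
Series availability: 0.994457 × 0.992950 × 0.989594 = 0.97717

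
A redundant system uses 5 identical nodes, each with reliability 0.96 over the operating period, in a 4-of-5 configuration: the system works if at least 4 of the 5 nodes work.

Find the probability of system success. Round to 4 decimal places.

0.9852

R = Σ_{i=4}^{5} C(5,i) p^i (1−p)^{5−i} with p = 0.96
C(5,4)·0.96^4·0.04^1 = 0.169869
C(5,5)·0.96^5·0.04^0 = 0.815373
Sum = 0.9852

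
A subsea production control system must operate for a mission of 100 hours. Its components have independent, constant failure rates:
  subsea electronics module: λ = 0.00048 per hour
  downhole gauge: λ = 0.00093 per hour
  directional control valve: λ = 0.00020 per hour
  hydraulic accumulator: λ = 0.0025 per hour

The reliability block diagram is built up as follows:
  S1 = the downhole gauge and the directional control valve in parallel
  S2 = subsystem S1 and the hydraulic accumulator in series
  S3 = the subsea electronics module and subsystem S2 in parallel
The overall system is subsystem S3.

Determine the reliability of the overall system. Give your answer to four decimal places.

0.9896

R(subsea electronics module) = exp(−0.00048 × 100) = 0.953134
R(downhole gauge) = exp(−0.00093 × 100) = 0.911194
R(directional control valve) = exp(−0.00020 × 100) = 0.980199
R(hydraulic accumulator) = exp(−0.0025 × 100) = 0.778801
Parallel (downhole gauge and directional control valve): 1 − (1 − 0.911194)(1 − 0.980199) = 0.998242
Series ([0.998242] and hydraulic accumulator): 0.998242 × 0.778801 = 0.777432
Parallel (subsea electronics module and [0.777432]): 1 − (1 − 0.953134)(1 − 0.777432) = 0.9896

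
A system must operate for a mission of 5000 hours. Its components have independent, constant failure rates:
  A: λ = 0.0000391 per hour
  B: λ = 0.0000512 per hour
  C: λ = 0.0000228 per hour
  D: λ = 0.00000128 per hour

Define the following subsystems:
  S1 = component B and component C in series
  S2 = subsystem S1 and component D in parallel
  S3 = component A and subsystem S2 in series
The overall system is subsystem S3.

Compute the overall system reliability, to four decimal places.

R(A) = exp(−0.0000391 × 5000) = 0.822423
R(B) = exp(−0.0000512 × 5000) = 0.774142
R(C) = exp(−0.0000228 × 5000) = 0.892258
R(D) = exp(−0.00000128 × 5000) = 0.993620
Series (B and C): 0.774142 × 0.892258 = 0.690734
Parallel ([0.690734] and D): 1 − (1 − 0.690734)(1 − 0.993620) = 0.998027
Series (A and [0.998027]): 0.822423 × 0.998027 = 0.8208

0.8208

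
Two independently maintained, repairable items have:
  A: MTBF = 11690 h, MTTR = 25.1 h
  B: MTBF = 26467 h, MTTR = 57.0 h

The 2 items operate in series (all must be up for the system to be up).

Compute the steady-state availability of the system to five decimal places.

0.99571

A(A) = MTBF/(MTBF+MTTR) = 11690/(11690+25.1) = 0.997857
A(B) = MTBF/(MTBF+MTTR) = 26467/(26467+57.0) = 0.997851
Series availability: 0.997857 × 0.997851 = 0.99571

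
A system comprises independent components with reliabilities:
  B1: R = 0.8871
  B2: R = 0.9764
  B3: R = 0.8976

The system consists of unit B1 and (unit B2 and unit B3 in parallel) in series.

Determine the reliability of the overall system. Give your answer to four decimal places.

Parallel (B2 and B3): 1 − (1 − 0.976400)(1 − 0.897600) = 0.997583
Series (B1 and [0.997583]): 0.887100 × 0.997583 = 0.8850

0.8850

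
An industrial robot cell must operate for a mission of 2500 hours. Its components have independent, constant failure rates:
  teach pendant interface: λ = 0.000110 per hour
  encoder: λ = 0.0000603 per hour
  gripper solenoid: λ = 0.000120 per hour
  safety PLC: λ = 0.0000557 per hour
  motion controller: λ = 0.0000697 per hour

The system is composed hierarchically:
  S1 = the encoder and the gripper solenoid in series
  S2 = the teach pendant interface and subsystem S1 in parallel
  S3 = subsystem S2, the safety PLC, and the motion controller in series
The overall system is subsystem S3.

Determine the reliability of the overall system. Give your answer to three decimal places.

R(teach pendant interface) = exp(−0.000110 × 2500) = 0.75957
R(encoder) = exp(−0.0000603 × 2500) = 0.86006
R(gripper solenoid) = exp(−0.000120 × 2500) = 0.74082
R(safety PLC) = exp(−0.0000557 × 2500) = 0.87001
R(motion controller) = exp(−0.0000697 × 2500) = 0.84009
Series (encoder and gripper solenoid): 0.86006 × 0.74082 = 0.63715
Parallel (teach pendant interface and [0.63715]): 1 − (1 − 0.75957)(1 − 0.63715) = 0.91276
Series ([0.91276], safety PLC, and motion controller): 0.91276 × 0.87001 × 0.84009 = 0.667

0.667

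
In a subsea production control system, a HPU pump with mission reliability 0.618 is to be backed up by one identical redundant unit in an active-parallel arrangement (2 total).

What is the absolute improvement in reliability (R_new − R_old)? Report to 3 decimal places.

0.236

R_before = 0.618
R_after = 1 − (1 − 0.618)^2 = 0.854
ΔR = 0.854 − 0.618 = 0.236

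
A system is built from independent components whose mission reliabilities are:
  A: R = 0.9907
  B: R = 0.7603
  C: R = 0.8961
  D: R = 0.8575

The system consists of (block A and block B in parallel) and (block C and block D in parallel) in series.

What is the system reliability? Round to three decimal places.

Parallel (A and B): 1 − (1 − 0.99070)(1 − 0.76030) = 0.99777
Parallel (C and D): 1 − (1 − 0.89610)(1 − 0.85750) = 0.98519
Series ([0.99777] and [0.98519]): 0.99777 × 0.98519 = 0.983

0.983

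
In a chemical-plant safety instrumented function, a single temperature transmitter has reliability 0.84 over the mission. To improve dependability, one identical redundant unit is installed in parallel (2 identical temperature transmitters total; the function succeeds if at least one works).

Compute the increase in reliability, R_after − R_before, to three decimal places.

R_before = 0.84
R_after = 1 − (1 − 0.84)^2 = 0.974
ΔR = 0.974 − 0.84 = 0.134

0.134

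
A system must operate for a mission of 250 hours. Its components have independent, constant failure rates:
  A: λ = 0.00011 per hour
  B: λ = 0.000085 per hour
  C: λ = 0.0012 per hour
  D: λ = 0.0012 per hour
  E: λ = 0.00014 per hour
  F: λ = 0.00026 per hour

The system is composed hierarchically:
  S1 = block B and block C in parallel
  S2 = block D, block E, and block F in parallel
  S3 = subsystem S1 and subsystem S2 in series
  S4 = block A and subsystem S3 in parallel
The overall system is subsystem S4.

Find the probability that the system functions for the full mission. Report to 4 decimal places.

0.9998

R(A) = exp(−0.00011 × 250) = 0.972875
R(B) = exp(−0.000085 × 250) = 0.978974
R(C) = exp(−0.0012 × 250) = 0.740818
R(D) = exp(−0.0012 × 250) = 0.740818
R(E) = exp(−0.00014 × 250) = 0.965605
R(F) = exp(−0.00026 × 250) = 0.937067
Parallel (B and C): 1 − (1 − 0.978974)(1 − 0.740818) = 0.994550
Parallel (D, E, and F): 1 − (1 − 0.740818)(1 − 0.965605)(1 − 0.937067) = 0.999439
Series ([0.994550] and [0.999439]): 0.994550 × 0.999439 = 0.993992
Parallel (A and [0.993992]): 1 − (1 − 0.972875)(1 − 0.993992) = 0.9998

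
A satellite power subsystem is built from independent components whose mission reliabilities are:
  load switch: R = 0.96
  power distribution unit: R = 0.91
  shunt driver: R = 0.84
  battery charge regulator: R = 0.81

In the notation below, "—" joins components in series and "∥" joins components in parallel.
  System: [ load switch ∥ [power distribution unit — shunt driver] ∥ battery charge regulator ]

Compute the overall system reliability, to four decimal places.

Series (power distribution unit and shunt driver): 0.910000 × 0.840000 = 0.764400
Parallel (load switch, [0.764400], and battery charge regulator): 1 − (1 − 0.960000)(1 − 0.764400)(1 − 0.810000) = 0.9982

0.9982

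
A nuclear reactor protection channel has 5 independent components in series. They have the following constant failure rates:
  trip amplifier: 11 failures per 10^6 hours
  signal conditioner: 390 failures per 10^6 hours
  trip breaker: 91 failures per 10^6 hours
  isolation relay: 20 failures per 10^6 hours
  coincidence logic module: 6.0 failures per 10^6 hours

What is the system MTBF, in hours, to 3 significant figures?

Series of exponential components: λ_sys = Σ λ_i
λ_sys = 0.000011 + 0.00039 + 0.000091 + 0.000020 + 0.0000060 = 5.1800e-04 /h
MTBF = 1 / λ_sys = 1930 h

1930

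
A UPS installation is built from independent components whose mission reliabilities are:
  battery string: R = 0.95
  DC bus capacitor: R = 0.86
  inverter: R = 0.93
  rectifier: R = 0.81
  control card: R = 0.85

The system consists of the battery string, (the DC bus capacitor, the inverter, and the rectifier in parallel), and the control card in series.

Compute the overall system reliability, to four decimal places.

0.8060

Parallel (DC bus capacitor, inverter, and rectifier): 1 − (1 − 0.860000)(1 − 0.930000)(1 − 0.810000) = 0.998138
Series (battery string, [0.998138], and control card): 0.950000 × 0.998138 × 0.850000 = 0.8060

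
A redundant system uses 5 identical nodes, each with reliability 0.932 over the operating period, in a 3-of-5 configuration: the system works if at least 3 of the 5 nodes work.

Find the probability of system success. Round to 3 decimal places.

R = Σ_{i=3}^{5} C(5,i) p^i (1−p)^{5−i} with p = 0.932
C(5,3)·0.932^3·0.068^2 = 0.03743
C(5,4)·0.932^4·0.068^1 = 0.25653
C(5,5)·0.932^5·0.068^0 = 0.70320
Sum = 0.997

0.997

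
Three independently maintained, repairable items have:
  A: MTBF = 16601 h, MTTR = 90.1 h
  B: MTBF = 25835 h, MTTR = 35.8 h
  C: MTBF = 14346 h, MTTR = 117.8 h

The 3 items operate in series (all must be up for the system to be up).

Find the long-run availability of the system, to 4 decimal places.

A(A) = MTBF/(MTBF+MTTR) = 16601/(16601+90.1) = 0.994602
A(B) = MTBF/(MTBF+MTTR) = 25835/(25835+35.8) = 0.998616
A(C) = MTBF/(MTBF+MTTR) = 14346/(14346+117.8) = 0.991856
Series availability: 0.994602 × 0.998616 × 0.991856 = 0.9851

0.9851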